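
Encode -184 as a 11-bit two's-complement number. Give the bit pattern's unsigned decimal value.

1864

184 in 11 bits: 00010111000
Invert: 11101000111
Add 1:  11101001000 = 1864
(Check: 2^11 - 184 = 2048 - 184 = 1864.)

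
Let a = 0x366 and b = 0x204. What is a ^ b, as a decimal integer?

0x366 = 1101100110
0x204 = 1000000100
XOR → 0101100010 = 354

354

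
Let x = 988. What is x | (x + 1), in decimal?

x = 1111011100 = 988
x + 1 = 1111011101
OR    = 1111011101 = 989
(x | (x + 1) sets the lowest cleared bit.)

989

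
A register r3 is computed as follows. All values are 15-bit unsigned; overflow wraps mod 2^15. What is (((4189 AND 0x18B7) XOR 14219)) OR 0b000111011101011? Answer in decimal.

12287

4189 = 001000001011101
0x18B7 = 001100010110111
→ AND → 001000000010101 = 4117
14219 = 011011110001011
→ XOR → 010011110011110 = 10142
0b000111011101011 = 000111011101011
→ OR → 010111111111111 = 12287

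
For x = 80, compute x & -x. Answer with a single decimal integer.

x = 1010000 = 80
-x (two's complement) = …0110000
AND   = 0010000 = 16
(x & -x isolates the lowest set bit of x.)

16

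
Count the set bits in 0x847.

0x847 = 100001000111
Count the 1s: 1 + 1 + 1 + 1 + 1 = 5

5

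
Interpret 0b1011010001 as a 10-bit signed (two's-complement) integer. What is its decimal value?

-303

pattern = 1011010001 (MSB is 1 ⇒ negative)
Invert: 0100101110, add 1 → 0100101111 = 303, so the value is -303.
(Equivalently: 721 - 2^10 = 721 - 1024 = -303.)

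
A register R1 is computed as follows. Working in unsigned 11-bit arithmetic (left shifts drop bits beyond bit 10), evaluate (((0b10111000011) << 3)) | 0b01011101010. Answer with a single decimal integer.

1786

0b10111000011 = 10111000011
→ << 3 (mod 2^11) → 11000011000 = 1560
0b01011101010 = 01011101010
→ | → 11011111010 = 1786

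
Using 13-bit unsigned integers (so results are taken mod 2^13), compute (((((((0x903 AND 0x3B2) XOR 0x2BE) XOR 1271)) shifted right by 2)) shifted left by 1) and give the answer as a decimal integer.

0x903 = 0100100000011
0x3B2 = 0001110110010
→ AND → 0000100000010 = 258
0x2BE = 0001010111110
→ XOR → 0001110111100 = 956
1271 = 0010011110111
→ XOR → 0011101001011 = 1867
→ shifted right by 2 → 0000111010010 = 466
→ shifted left by 1 (mod 2^13) → 0001110100100 = 932

932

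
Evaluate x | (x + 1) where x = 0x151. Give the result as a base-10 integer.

339

x = 101010001 = 337
x + 1 = 101010010
OR    = 101010011 = 339
(x | (x + 1) sets the lowest cleared bit.)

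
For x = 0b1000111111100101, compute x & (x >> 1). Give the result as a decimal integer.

2016

x = 1000111111100101 = 36837
x>>1 = 0100011111110010
AND  = 0000011111100000 = 2016
(x & (x >> 1) has a 1 wherever x has two consecutive 1 bits.)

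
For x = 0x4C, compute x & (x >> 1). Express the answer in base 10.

x = 1001100 = 76
x>>1 = 0100110
AND  = 0000100 = 4
(x & (x >> 1) has a 1 wherever x has two consecutive 1 bits.)

4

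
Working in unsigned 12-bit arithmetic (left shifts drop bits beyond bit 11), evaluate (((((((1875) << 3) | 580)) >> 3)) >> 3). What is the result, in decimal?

1875 = 011101010011
→ << 3 (mod 2^12) → 101010011000 = 2712
580 = 001001000100
→ | → 101011011100 = 2780
→ >> 3 → 000101011011 = 347
→ >> 3 → 000000101011 = 43

43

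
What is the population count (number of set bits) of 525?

525 = 1000001101
Count the 1s: 1 + 1 + 1 + 1 = 4

4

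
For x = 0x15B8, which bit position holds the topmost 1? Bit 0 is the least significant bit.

12

0x15B8 = 1010110111000
The topmost 1 is at position 12 (since 2^12 = 4096 ≤ 5560 < 8192).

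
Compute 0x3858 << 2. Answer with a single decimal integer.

57696

0x3858 = 0011100001011000
shift left by 2 → 1110000101100000 = 57696
(equivalently, 14424 × 2^2 = 14424 × 4)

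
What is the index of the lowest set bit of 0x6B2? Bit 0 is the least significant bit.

0x6B2 = 11010110010
Trailing zeros: 1, so the lowest set bit is bit 1 (value 2).

1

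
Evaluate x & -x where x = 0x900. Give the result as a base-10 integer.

256

x = 100100000000 = 2304
-x (two's complement) = …011100000000
AND   = 000100000000 = 256
(x & -x isolates the lowest set bit of x.)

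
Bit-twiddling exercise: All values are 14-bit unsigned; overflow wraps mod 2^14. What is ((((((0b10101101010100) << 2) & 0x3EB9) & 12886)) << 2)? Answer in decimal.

0b10101101010100 = 10101101010100
→ << 2 (mod 2^14) → 10110101010000 = 11600
0x3EB9 = 11111010111001
→ & → 10110000010000 = 11280
12886 = 11001001010110
→ & → 10000000010000 = 8208
→ << 2 (mod 2^14) → 00000001000000 = 64

64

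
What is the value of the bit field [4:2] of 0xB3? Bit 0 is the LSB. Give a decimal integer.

v = 010110011
Shift right by 2: 0101100
Mask low 3 bits: 100 = 4

4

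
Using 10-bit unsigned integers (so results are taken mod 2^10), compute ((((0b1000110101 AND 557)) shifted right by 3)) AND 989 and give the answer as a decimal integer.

68

0b1000110101 = 1000110101
557 = 1000101101
→ AND → 1000100101 = 549
→ shifted right by 3 → 0001000100 = 68
989 = 1111011101
→ AND → 0001000100 = 68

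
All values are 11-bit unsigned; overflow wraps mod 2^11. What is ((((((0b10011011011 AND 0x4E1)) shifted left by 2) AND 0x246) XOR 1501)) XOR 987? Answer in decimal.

0b10011011011 = 10011011011
0x4E1 = 10011100001
→ AND → 10011000001 = 1217
→ shifted left by 2 (mod 2^11) → 01100000100 = 772
0x246 = 01001000110
→ AND → 01000000100 = 516
1501 = 10111011101
→ XOR → 11111011001 = 2009
987 = 01111011011
→ XOR → 10000000010 = 1026

1026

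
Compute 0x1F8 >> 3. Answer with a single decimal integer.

63

0x1F8 = 111111000
shift right by 3 → 000111111 = 63
(equivalently, floor(504 / 8))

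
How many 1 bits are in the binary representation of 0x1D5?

0x1D5 = 111010101
Count the 1s: 1 + 1 + 1 + 1 + 1 + 1 = 6

6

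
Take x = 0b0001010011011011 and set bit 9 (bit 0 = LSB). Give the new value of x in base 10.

x = 0001010011011011
bit 9 is currently 0; set it via x | (1 << 9) = x | 512
→ 0001011011011011 = 5851

5851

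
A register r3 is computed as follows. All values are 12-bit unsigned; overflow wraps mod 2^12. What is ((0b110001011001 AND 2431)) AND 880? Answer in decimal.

0b110001011001 = 110001011001
2431 = 100101111111
→ AND → 100001011001 = 2137
880 = 001101110000
→ AND → 000001010000 = 80

80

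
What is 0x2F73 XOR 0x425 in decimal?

0x2F73 = 10111101110011
0x425 = 00010000100101
XOR → 10101101010110 = 11094

11094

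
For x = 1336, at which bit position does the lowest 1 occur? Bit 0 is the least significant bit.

3

1336 = 10100111000
Trailing zeros: 3, so the lowest set bit is bit 3 (value 8).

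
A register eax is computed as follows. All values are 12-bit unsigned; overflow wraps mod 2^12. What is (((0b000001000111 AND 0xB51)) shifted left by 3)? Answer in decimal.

520

0b000001000111 = 000001000111
0xB51 = 101101010001
→ AND → 000001000001 = 65
→ shifted left by 3 (mod 2^12) → 001000001000 = 520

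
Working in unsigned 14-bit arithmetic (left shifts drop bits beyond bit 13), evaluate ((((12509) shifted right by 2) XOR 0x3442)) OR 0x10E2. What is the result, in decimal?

14583

12509 = 11000011011101
→ shifted right by 2 → 00110000110111 = 3127
0x3442 = 11010001000010
→ XOR → 11100001110101 = 14453
0x10E2 = 01000011100010
→ OR → 11100011110111 = 14583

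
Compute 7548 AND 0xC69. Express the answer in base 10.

7548 = 1110101111100
0xC69 = 0110001101001
AND → 0110001101000 = 3176

3176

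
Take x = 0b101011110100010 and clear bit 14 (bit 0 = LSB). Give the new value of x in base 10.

x = 101011110100010
bit 14 is currently 1; clear it via x & ~(1 << 14) = x & ~16384
→ 001011110100010 = 6050

6050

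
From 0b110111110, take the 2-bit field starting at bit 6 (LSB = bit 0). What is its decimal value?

v = 110111110
Shift right by 6: 110
Mask low 2 bits: 10 = 2

2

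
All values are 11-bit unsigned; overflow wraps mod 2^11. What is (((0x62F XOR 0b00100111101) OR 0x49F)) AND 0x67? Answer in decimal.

0x62F = 11000101111
0b00100111101 = 00100111101
→ XOR → 11100010010 = 1810
0x49F = 10010011111
→ OR → 11110011111 = 1951
0x67 = 00001100111
→ AND → 00000000111 = 7

7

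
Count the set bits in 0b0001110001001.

5

n = 1110001001
Count the 1s: 1 + 1 + 1 + 1 + 1 = 5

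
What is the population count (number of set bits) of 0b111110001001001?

n = 111110001001001
Count the 1s: 1 + 1 + 1 + 1 + 1 + 1 + 1 + 1 = 8

8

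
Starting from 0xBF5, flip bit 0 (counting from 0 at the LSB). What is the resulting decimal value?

x = 101111110101
bit 0 is currently 1; toggle it via x ^ (1 << 0) = x ^ 1
→ 101111110100 = 3060

3060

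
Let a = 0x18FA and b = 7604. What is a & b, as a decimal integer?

0x18FA = 1100011111010
7604 = 1110110110100
AND → 1100010110000 = 6320

6320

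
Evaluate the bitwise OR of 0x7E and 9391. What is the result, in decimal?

9471

0x7E = 00000001111110
9391 = 10010010101111
 OR → 10010011111111 = 9471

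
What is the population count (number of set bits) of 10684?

8

10684 = 10100110111100
Count the 1s: 1 + 1 + 1 + 1 + 1 + 1 + 1 + 1 = 8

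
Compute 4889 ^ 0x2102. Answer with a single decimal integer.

4889 = 01001100011001
0x2102 = 10000100000010
XOR → 11001000011011 = 12827

12827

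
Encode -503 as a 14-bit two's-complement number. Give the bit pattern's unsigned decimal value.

15881

503 in 14 bits: 00000111110111
Invert: 11111000001000
Add 1:  11111000001001 = 15881
(Check: 2^14 - 503 = 16384 - 503 = 15881.)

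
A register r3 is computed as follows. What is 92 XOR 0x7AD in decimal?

92 = 00001011100
0x7AD = 11110101101
XOR → 11111110001 = 2033

2033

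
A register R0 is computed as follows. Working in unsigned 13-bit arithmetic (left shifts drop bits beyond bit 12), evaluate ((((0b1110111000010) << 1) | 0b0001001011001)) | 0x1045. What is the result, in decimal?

7133

0b1110111000010 = 1110111000010
→ << 1 (mod 2^13) → 1101110000100 = 7044
0b0001001011001 = 0001001011001
→ | → 1101111011101 = 7133
0x1045 = 1000001000101
→ | → 1101111011101 = 7133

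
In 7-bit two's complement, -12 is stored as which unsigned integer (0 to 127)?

116

12 in 7 bits: 0001100
Invert: 1110011
Add 1:  1110100 = 116
(Check: 2^7 - 12 = 128 - 12 = 116.)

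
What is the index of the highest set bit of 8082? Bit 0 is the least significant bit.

8082 = 1111110010010
The topmost 1 is at position 12 (since 2^12 = 4096 ≤ 8082 < 8192).

12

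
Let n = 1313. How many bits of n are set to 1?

1313 = 10100100001
Count the 1s: 1 + 1 + 1 + 1 = 4

4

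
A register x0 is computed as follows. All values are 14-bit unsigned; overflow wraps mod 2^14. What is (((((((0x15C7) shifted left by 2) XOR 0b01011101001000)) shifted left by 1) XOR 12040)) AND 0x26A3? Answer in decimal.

9888

0x15C7 = 01010111000111
→ shifted left by 2 (mod 2^14) → 01011100011100 = 5916
0b01011101001000 = 01011101001000
→ XOR → 00000001010100 = 84
→ shifted left by 1 (mod 2^14) → 00000010101000 = 168
12040 = 10111100001000
→ XOR → 10111110100000 = 12192
0x26A3 = 10011010100011
→ AND → 10011010100000 = 9888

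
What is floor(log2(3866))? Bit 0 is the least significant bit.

3866 = 111100011010
The topmost 1 is at position 11 (since 2^11 = 2048 ≤ 3866 < 4096).

11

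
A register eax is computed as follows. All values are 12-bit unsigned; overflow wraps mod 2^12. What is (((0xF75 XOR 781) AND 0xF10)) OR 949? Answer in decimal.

4021

0xF75 = 111101110101
781 = 001100001101
→ XOR → 110001111000 = 3192
0xF10 = 111100010000
→ AND → 110000010000 = 3088
949 = 001110110101
→ OR → 111110110101 = 4021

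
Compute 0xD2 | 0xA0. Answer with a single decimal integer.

242

0xD2 = 11010010
0xA0 = 10100000
 OR → 11110010 = 242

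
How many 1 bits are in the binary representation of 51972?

51972 = 1100101100000100
Count the 1s: 1 + 1 + 1 + 1 + 1 + 1 = 6

6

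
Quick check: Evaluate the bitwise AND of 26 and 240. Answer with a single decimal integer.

26 = 00011010
240 = 11110000
AND → 00010000 = 16

16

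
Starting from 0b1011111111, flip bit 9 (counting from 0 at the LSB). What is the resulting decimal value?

255

x = 1011111111
bit 9 is currently 1; toggle it via x ^ (1 << 9) = x ^ 512
→ 0011111111 = 255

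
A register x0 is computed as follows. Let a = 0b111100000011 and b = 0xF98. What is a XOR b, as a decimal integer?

a = 111100000011
0xF98 = 111110011000
XOR → 000010011011 = 155

155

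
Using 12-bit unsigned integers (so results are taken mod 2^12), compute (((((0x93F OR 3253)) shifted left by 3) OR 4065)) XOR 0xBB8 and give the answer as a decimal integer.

0x93F = 100100111111
3253 = 110010110101
→ OR → 110110111111 = 3519
→ shifted left by 3 (mod 2^12) → 110111111000 = 3576
4065 = 111111100001
→ OR → 111111111001 = 4089
0xBB8 = 101110111000
→ XOR → 010001000001 = 1089

1089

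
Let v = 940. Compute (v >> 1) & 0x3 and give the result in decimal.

2

v = 1110101100
Shift right by 1: 111010110
Mask low 2 bits: 10 = 2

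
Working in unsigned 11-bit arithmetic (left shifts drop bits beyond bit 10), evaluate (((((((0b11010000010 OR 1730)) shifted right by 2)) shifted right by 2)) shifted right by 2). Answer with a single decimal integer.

27

0b11010000010 = 11010000010
1730 = 11011000010
→ OR → 11011000010 = 1730
→ shifted right by 2 → 00110110000 = 432
→ shifted right by 2 → 00001101100 = 108
→ shifted right by 2 → 00000011011 = 27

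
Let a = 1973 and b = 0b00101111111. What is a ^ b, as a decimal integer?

1973 = 11110110101
b = 00101111111
XOR → 11011001010 = 1738

1738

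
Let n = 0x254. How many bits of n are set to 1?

0x254 = 1001010100
Count the 1s: 1 + 1 + 1 + 1 = 4

4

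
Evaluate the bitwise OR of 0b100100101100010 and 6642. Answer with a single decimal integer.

a = 100100101100010
6642 = 001100111110010
 OR → 101100111110010 = 23026

23026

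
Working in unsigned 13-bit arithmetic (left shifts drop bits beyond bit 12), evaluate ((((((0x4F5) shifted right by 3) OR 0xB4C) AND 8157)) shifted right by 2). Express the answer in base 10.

759

0x4F5 = 0010011110101
→ shifted right by 3 → 0000010011110 = 158
0xB4C = 0101101001100
→ OR → 0101111011110 = 3038
8157 = 1111111011101
→ AND → 0101111011100 = 3036
→ shifted right by 2 → 0001011110111 = 759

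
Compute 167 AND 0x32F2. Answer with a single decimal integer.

167 = 00000010100111
0x32F2 = 11001011110010
AND → 00000010100010 = 162

162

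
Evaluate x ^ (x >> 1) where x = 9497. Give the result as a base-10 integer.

x = 10010100011001 = 9497
x>>1 = 01001010001100
XOR  = 11011110010101 = 14229
(x ^ (x >> 1) gives the standard binary-reflected Gray code of x.)

14229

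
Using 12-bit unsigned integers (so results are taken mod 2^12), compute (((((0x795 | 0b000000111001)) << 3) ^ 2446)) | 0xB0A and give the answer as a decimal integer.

3950

0x795 = 011110010101
0b000000111001 = 000000111001
→ | → 011110111101 = 1981
→ << 3 (mod 2^12) → 110111101000 = 3560
2446 = 100110001110
→ ^ → 010001100110 = 1126
0xB0A = 101100001010
→ | → 111101101110 = 3950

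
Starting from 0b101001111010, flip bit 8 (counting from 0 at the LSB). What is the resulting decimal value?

2938

x = 101001111010
bit 8 is currently 0; toggle it via x ^ (1 << 8) = x ^ 256
→ 101101111010 = 2938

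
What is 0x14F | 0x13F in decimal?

383

0x14F = 101001111
0x13F = 100111111
 OR → 101111111 = 383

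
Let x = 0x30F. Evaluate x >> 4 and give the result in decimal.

48

0x30F = 1100001111
shift right by 4 → 0000110000 = 48
(equivalently, floor(783 / 16))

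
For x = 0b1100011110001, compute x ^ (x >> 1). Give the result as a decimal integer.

x = 1100011110001 = 6385
x>>1 = 0110001111000
XOR  = 1010010001001 = 5257
(x ^ (x >> 1) gives the standard binary-reflected Gray code of x.)

5257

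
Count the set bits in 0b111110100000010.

n = 111110100000010
Count the 1s: 1 + 1 + 1 + 1 + 1 + 1 + 1 = 7

7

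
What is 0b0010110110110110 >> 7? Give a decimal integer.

x = 10110110110110
shift right by 7 → 00000001011011 = 91
(equivalently, floor(11702 / 128))

91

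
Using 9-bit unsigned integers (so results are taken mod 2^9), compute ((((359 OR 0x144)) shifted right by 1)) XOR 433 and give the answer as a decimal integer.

359 = 101100111
0x144 = 101000100
→ OR → 101100111 = 359
→ shifted right by 1 → 010110011 = 179
433 = 110110001
→ XOR → 100000010 = 258

258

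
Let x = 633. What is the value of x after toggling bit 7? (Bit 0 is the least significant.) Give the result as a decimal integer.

761

x = 1001111001
bit 7 is currently 0; toggle it via x ^ (1 << 7) = x ^ 128
→ 1011111001 = 761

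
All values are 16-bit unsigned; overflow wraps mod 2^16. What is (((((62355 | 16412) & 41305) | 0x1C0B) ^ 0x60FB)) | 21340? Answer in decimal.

57340

62355 = 1111001110010011
16412 = 0100000000011100
→ | → 1111001110011111 = 62367
41305 = 1010000101011001
→ & → 1010000100011001 = 41241
0x1C0B = 0001110000001011
→ | → 1011110100011011 = 48411
0x60FB = 0110000011111011
→ ^ → 1101110111100000 = 56800
21340 = 0101001101011100
→ | → 1101111111111100 = 57340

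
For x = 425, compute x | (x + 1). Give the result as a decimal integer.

427

x = 110101001 = 425
x + 1 = 110101010
OR    = 110101011 = 427
(x | (x + 1) sets the lowest cleared bit.)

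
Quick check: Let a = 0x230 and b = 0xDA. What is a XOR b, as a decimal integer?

0x230 = 1000110000
0xDA = 0011011010
XOR → 1011101010 = 746

746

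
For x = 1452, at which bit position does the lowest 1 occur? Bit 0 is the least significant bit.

1452 = 10110101100
Trailing zeros: 2, so the lowest set bit is bit 2 (value 4).

2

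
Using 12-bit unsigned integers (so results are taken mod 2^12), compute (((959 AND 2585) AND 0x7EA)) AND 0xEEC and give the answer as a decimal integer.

520

959 = 001110111111
2585 = 101000011001
→ AND → 001000011001 = 537
0x7EA = 011111101010
→ AND → 001000001000 = 520
0xEEC = 111011101100
→ AND → 001000001000 = 520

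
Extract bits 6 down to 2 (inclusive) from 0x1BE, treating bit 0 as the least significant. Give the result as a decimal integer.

15

v = 0000110111110
Shift right by 2: 00001101111
Mask low 5 bits: 01111 = 15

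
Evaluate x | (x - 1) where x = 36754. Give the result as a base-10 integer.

36755

x = 1000111110010010 = 36754
x - 1 = 1000111110010001
OR    = 1000111110010011 = 36755
(x | (x - 1) sets all bits below the lowest set bit.)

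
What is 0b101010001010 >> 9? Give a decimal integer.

5

x = 101010001010
shift right by 9 → 000000000101 = 5
(equivalently, floor(2698 / 512))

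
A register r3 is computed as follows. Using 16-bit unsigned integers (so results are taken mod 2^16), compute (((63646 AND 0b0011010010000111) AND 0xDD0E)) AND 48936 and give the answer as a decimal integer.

4096

63646 = 1111100010011110
0b0011010010000111 = 0011010010000111
→ AND → 0011000010000110 = 12422
0xDD0E = 1101110100001110
→ AND → 0001000000000110 = 4102
48936 = 1011111100101000
→ AND → 0001000000000000 = 4096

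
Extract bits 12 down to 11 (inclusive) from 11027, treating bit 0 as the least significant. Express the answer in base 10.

1

v = 10101100010011
Shift right by 11: 101
Mask low 2 bits: 01 = 1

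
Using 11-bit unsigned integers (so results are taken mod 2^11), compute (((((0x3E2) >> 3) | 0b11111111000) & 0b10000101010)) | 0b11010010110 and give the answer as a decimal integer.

1726

0x3E2 = 01111100010
→ >> 3 → 00001111100 = 124
0b11111111000 = 11111111000
→ | → 11111111100 = 2044
0b10000101010 = 10000101010
→ & → 10000101000 = 1064
0b11010010110 = 11010010110
→ | → 11010111110 = 1726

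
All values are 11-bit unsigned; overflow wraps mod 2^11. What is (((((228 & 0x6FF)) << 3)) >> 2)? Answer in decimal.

228 = 00011100100
0x6FF = 11011111111
→ & → 00011100100 = 228
→ << 3 (mod 2^11) → 11100100000 = 1824
→ >> 2 → 00111001000 = 456

456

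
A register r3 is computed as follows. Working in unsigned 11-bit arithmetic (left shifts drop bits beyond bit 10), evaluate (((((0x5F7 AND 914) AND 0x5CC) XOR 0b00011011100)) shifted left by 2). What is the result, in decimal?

1392

0x5F7 = 10111110111
914 = 01110010010
→ AND → 00110010010 = 402
0x5CC = 10111001100
→ AND → 00110000000 = 384
0b00011011100 = 00011011100
→ XOR → 00101011100 = 348
→ shifted left by 2 (mod 2^11) → 10101110000 = 1392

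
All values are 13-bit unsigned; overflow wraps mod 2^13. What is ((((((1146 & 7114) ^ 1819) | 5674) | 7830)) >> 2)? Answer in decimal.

2047

1146 = 0010001111010
7114 = 1101111001010
→ & → 0000001001010 = 74
1819 = 0011100011011
→ ^ → 0011101010001 = 1873
5674 = 1011000101010
→ | → 1011101111011 = 6011
7830 = 1111010010110
→ | → 1111111111111 = 8191
→ >> 2 → 0011111111111 = 2047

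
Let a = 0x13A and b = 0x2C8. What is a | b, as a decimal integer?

0x13A = 0100111010
0x2C8 = 1011001000
 OR → 1111111010 = 1018

1018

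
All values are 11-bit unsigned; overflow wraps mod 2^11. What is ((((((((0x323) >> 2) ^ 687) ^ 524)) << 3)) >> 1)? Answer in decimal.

428

0x323 = 01100100011
→ >> 2 → 00011001000 = 200
687 = 01010101111
→ ^ → 01001100111 = 615
524 = 01000001100
→ ^ → 00001101011 = 107
→ << 3 (mod 2^11) → 01101011000 = 856
→ >> 1 → 00110101100 = 428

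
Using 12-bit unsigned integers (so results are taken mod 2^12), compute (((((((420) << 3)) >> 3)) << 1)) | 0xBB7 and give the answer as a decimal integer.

420 = 000110100100
→ << 3 (mod 2^12) → 110100100000 = 3360
→ >> 3 → 000110100100 = 420
→ << 1 (mod 2^12) → 001101001000 = 840
0xBB7 = 101110110111
→ | → 101111111111 = 3071

3071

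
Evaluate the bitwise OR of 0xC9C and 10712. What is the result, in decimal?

0xC9C = 00110010011100
10712 = 10100111011000
 OR → 10110111011100 = 11740

11740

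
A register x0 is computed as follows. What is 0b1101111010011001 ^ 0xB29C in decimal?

a = 1101111010011001
0xB29C = 1011001010011100
XOR → 0110110000000101 = 27653

27653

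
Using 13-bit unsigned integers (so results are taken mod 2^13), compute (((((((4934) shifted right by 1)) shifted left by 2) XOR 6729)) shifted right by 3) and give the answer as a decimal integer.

4934 = 1001101000110
→ shifted right by 1 → 0100110100011 = 2467
→ shifted left by 2 (mod 2^13) → 0011010001100 = 1676
6729 = 1101001001001
→ XOR → 1110011000101 = 7365
→ shifted right by 3 → 0001110011000 = 920

920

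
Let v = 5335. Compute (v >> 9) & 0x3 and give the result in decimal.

2

v = 1010011010111
Shift right by 9: 1010
Mask low 2 bits: 10 = 2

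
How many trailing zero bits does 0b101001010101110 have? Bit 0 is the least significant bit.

0b101001010101110 = 101001010101110
Trailing zeros: 1, so the lowest set bit is bit 1 (value 2).

1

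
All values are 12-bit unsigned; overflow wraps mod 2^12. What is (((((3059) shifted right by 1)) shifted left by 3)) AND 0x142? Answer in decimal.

3059 = 101111110011
→ shifted right by 1 → 010111111001 = 1529
→ shifted left by 3 (mod 2^12) → 111111001000 = 4040
0x142 = 000101000010
→ AND → 000101000000 = 320

320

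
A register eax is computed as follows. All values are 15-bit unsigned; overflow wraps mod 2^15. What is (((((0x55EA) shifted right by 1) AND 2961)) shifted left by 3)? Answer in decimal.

21640

0x55EA = 101010111101010
→ shifted right by 1 → 010101011110101 = 10997
2961 = 000101110010001
→ AND → 000101010010001 = 2705
→ shifted left by 3 (mod 2^15) → 101010010001000 = 21640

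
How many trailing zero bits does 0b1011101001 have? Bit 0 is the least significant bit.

0

0b1011101001 = 1011101001
Trailing zeros: 0, so the lowest set bit is bit 0 (value 1).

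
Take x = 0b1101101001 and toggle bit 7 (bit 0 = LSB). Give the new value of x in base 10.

x = 1101101001
bit 7 is currently 0; toggle it via x ^ (1 << 7) = x ^ 128
→ 1111101001 = 1001

1001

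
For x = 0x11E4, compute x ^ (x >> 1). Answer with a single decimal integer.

x = 1000111100100 = 4580
x>>1 = 0100011110010
XOR  = 1100100010110 = 6422
(x ^ (x >> 1) gives the standard binary-reflected Gray code of x.)

6422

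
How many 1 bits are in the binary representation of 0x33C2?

7

0x33C2 = 11001111000010
Count the 1s: 1 + 1 + 1 + 1 + 1 + 1 + 1 = 7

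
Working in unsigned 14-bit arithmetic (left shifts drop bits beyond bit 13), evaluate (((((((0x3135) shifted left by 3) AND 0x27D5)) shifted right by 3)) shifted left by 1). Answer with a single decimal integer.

0x3135 = 11000100110101
→ shifted left by 3 (mod 2^14) → 00100110101000 = 2472
0x27D5 = 10011111010101
→ AND → 00000110000000 = 384
→ shifted right by 3 → 00000000110000 = 48
→ shifted left by 1 (mod 2^14) → 00000001100000 = 96

96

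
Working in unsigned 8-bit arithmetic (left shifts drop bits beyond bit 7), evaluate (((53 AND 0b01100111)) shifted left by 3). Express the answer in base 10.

40

53 = 00110101
0b01100111 = 01100111
→ AND → 00100101 = 37
→ shifted left by 3 (mod 2^8) → 00101000 = 40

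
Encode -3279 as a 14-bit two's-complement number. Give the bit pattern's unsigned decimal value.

3279 in 14 bits: 00110011001111
Invert: 11001100110000
Add 1:  11001100110001 = 13105
(Check: 2^14 - 3279 = 16384 - 3279 = 13105.)

13105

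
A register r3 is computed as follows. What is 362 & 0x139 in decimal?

362 = 101101010
0x139 = 100111001
AND → 100101000 = 296

296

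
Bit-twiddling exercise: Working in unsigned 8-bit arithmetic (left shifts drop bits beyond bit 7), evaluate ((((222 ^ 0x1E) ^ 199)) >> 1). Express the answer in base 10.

222 = 11011110
0x1E = 00011110
→ ^ → 11000000 = 192
199 = 11000111
→ ^ → 00000111 = 7
→ >> 1 → 00000011 = 3

3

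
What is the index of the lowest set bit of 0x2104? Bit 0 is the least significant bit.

2

0x2104 = 10000100000100
Trailing zeros: 2, so the lowest set bit is bit 2 (value 4).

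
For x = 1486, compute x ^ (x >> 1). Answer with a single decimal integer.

x = 10111001110 = 1486
x>>1 = 01011100111
XOR  = 11100101001 = 1833
(x ^ (x >> 1) gives the standard binary-reflected Gray code of x.)

1833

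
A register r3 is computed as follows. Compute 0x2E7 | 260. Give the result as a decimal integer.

999

0x2E7 = 1011100111
260 = 0100000100
 OR → 1111100111 = 999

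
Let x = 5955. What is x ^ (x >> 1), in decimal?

7394

x = 1011101000011 = 5955
x>>1 = 0101110100001
XOR  = 1110011100010 = 7394
(x ^ (x >> 1) gives the standard binary-reflected Gray code of x.)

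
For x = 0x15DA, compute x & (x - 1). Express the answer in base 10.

x = 1010111011010 = 5594
x - 1 = 1010111011001
AND   = 1010111011000 = 5592
(x & (x - 1) clears the lowest set bit of x.)

5592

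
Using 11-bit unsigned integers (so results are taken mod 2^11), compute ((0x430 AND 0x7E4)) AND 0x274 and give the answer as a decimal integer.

0x430 = 10000110000
0x7E4 = 11111100100
→ AND → 10000100000 = 1056
0x274 = 01001110100
→ AND → 00000100000 = 32

32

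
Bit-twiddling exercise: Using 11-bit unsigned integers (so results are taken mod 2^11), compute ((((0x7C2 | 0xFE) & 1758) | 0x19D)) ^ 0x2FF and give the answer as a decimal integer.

0x7C2 = 11111000010
0xFE = 00011111110
→ | → 11111111110 = 2046
1758 = 11011011110
→ & → 11011011110 = 1758
0x19D = 00110011101
→ | → 11111011111 = 2015
0x2FF = 01011111111
→ ^ → 10100100000 = 1312

1312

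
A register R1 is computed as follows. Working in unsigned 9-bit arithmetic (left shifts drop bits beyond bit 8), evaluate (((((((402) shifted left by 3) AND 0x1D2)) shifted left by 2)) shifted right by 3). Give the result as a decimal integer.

8

402 = 110010010
→ shifted left by 3 (mod 2^9) → 010010000 = 144
0x1D2 = 111010010
→ AND → 010010000 = 144
→ shifted left by 2 (mod 2^9) → 001000000 = 64
→ shifted right by 3 → 000001000 = 8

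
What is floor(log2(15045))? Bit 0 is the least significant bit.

13

15045 = 11101011000101
The topmost 1 is at position 13 (since 2^13 = 8192 ≤ 15045 < 16384).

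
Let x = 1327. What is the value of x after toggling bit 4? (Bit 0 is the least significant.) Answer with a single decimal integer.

1343

x = 010100101111
bit 4 is currently 0; toggle it via x ^ (1 << 4) = x ^ 16
→ 010100111111 = 1343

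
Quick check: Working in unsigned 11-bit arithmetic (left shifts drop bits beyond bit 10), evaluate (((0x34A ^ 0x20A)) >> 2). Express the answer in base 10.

80

0x34A = 01101001010
0x20A = 01000001010
→ ^ → 00101000000 = 320
→ >> 2 → 00001010000 = 80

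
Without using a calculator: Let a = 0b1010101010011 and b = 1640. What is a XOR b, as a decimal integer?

a = 1010101010011
1640 = 0011001101000
XOR → 1001100111011 = 4923

4923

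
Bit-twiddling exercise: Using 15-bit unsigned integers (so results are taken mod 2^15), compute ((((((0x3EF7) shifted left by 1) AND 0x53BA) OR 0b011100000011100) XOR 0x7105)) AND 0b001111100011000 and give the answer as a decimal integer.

2072

0x3EF7 = 011111011110111
→ shifted left by 1 (mod 2^15) → 111110111101110 = 32238
0x53BA = 101001110111010
→ AND → 101000110101010 = 20906
0b011100000011100 = 011100000011100
→ OR → 111100110111110 = 31166
0x7105 = 111000100000101
→ XOR → 000100010111011 = 2235
0b001111100011000 = 001111100011000
→ AND → 000100000011000 = 2072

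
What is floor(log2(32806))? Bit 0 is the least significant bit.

15

32806 = 1000000000100110
The topmost 1 is at position 15 (since 2^15 = 32768 ≤ 32806 < 65536).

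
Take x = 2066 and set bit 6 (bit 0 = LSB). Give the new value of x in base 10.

2130

x = 0000100000010010
bit 6 is currently 0; set it via x | (1 << 6) = x | 64
→ 0000100001010010 = 2130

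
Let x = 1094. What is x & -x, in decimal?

2

x = 10001000110 = 1094
-x (two's complement) = …01110111010
AND   = 00000000010 = 2
(x & -x isolates the lowest set bit of x.)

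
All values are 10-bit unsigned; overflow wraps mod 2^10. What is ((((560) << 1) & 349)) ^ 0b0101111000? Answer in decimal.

312

560 = 1000110000
→ << 1 (mod 2^10) → 0001100000 = 96
349 = 0101011101
→ & → 0001000000 = 64
0b0101111000 = 0101111000
→ ^ → 0100111000 = 312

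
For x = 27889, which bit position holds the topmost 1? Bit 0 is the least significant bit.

27889 = 110110011110001
The topmost 1 is at position 14 (since 2^14 = 16384 ≤ 27889 < 32768).

14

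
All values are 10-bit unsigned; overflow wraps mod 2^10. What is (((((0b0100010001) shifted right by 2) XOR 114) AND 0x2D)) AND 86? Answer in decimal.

0b0100010001 = 0100010001
→ shifted right by 2 → 0001000100 = 68
114 = 0001110010
→ XOR → 0000110110 = 54
0x2D = 0000101101
→ AND → 0000100100 = 36
86 = 0001010110
→ AND → 0000000100 = 4

4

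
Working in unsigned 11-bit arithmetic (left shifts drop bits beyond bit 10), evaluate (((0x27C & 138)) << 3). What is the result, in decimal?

0x27C = 01001111100
138 = 00010001010
→ & → 00000001000 = 8
→ << 3 (mod 2^11) → 00001000000 = 64

64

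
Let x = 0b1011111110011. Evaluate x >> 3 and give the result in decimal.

x = 1011111110011
shift right by 3 → 0001011111110 = 766
(equivalently, floor(6131 / 8))

766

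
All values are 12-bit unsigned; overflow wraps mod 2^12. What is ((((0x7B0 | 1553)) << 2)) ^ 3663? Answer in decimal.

139

0x7B0 = 011110110000
1553 = 011000010001
→ | → 011110110001 = 1969
→ << 2 (mod 2^12) → 111011000100 = 3780
3663 = 111001001111
→ ^ → 000010001011 = 139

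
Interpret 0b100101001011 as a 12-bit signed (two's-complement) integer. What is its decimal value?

pattern = 100101001011 (MSB is 1 ⇒ negative)
Invert: 011010110100, add 1 → 011010110101 = 1717, so the value is -1717.
(Equivalently: 2379 - 2^12 = 2379 - 4096 = -1717.)

-1717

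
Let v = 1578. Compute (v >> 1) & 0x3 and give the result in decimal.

v = 011000101010
Shift right by 1: 01100010101
Mask low 2 bits: 01 = 1

1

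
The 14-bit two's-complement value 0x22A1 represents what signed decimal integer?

-7519

pattern = 10001010100001 (MSB is 1 ⇒ negative)
Invert: 01110101011110, add 1 → 01110101011111 = 7519, so the value is -7519.
(Equivalently: 8865 - 2^14 = 8865 - 16384 = -7519.)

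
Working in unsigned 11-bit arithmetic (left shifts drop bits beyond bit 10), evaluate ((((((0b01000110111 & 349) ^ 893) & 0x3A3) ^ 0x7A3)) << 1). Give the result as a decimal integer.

0b01000110111 = 01000110111
349 = 00101011101
→ & → 00000010101 = 21
893 = 01101111101
→ ^ → 01101101000 = 872
0x3A3 = 01110100011
→ & → 01100100000 = 800
0x7A3 = 11110100011
→ ^ → 10010000011 = 1155
→ << 1 (mod 2^11) → 00100000110 = 262

262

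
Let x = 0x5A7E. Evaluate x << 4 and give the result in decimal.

370656

0x5A7E = 0000101101001111110
shift left by 4 → 1011010011111100000 = 370656
(equivalently, 23166 × 2^4 = 23166 × 16)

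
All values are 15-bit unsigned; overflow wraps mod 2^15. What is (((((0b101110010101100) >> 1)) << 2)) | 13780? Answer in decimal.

15836

0b101110010101100 = 101110010101100
→ >> 1 → 010111001010110 = 11862
→ << 2 (mod 2^15) → 011100101011000 = 14680
13780 = 011010111010100
→ | → 011110111011100 = 15836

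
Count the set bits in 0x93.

0x93 = 10010011
Count the 1s: 1 + 1 + 1 + 1 = 4

4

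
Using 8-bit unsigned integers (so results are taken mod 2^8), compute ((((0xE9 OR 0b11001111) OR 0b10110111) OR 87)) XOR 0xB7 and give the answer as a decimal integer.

72

0xE9 = 11101001
0b11001111 = 11001111
→ OR → 11101111 = 239
0b10110111 = 10110111
→ OR → 11111111 = 255
87 = 01010111
→ OR → 11111111 = 255
0xB7 = 10110111
→ XOR → 01001000 = 72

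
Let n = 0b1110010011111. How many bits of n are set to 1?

9

n = 1110010011111
Count the 1s: 1 + 1 + 1 + 1 + 1 + 1 + 1 + 1 + 1 = 9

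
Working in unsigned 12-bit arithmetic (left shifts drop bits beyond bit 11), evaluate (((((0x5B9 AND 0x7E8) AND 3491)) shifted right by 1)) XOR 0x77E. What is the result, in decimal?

1454

0x5B9 = 010110111001
0x7E8 = 011111101000
→ AND → 010110101000 = 1448
3491 = 110110100011
→ AND → 010110100000 = 1440
→ shifted right by 1 → 001011010000 = 720
0x77E = 011101111110
→ XOR → 010110101110 = 1454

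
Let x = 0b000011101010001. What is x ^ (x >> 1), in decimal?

1273

x = 11101010001 = 1873
x>>1 = 01110101000
XOR  = 10011111001 = 1273
(x ^ (x >> 1) gives the standard binary-reflected Gray code of x.)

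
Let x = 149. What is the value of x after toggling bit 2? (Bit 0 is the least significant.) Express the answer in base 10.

x = 010010101
bit 2 is currently 1; toggle it via x ^ (1 << 2) = x ^ 4
→ 010010001 = 145

145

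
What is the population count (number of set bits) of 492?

6

492 = 111101100
Count the 1s: 1 + 1 + 1 + 1 + 1 + 1 = 6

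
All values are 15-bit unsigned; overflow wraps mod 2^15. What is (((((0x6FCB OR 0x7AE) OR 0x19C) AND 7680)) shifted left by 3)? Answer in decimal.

28672

0x6FCB = 110111111001011
0x7AE = 000011110101110
→ OR → 110111111101111 = 28655
0x19C = 000000110011100
→ OR → 110111111111111 = 28671
7680 = 001111000000000
→ AND → 000111000000000 = 3584
→ shifted left by 3 (mod 2^15) → 111000000000000 = 28672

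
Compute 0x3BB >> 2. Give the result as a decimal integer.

238

0x3BB = 1110111011
shift right by 2 → 0011101110 = 238
(equivalently, floor(955 / 4))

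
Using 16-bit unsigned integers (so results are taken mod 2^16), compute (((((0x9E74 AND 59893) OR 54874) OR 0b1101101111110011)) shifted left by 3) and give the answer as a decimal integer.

65528

0x9E74 = 1001111001110100
59893 = 1110100111110101
→ AND → 1000100001110100 = 34932
54874 = 1101011001011010
→ OR → 1101111001111110 = 56958
0b1101101111110011 = 1101101111110011
→ OR → 1101111111111111 = 57343
→ shifted left by 3 (mod 2^16) → 1111111111111000 = 65528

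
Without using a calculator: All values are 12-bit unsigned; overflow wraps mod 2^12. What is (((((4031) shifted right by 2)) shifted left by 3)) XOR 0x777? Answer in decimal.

2063

4031 = 111110111111
→ shifted right by 2 → 001111101111 = 1007
→ shifted left by 3 (mod 2^12) → 111101111000 = 3960
0x777 = 011101110111
→ XOR → 100000001111 = 2063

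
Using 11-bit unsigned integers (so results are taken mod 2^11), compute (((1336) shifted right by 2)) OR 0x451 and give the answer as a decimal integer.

1375

1336 = 10100111000
→ shifted right by 2 → 00101001110 = 334
0x451 = 10001010001
→ OR → 10101011111 = 1375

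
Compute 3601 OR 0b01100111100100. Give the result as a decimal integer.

8181

3601 = 0111000010001
b = 1100111100100
 OR → 1111111110101 = 8181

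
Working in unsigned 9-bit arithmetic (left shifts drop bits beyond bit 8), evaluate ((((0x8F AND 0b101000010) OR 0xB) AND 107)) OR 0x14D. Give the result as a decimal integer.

0x8F = 010001111
0b101000010 = 101000010
→ AND → 000000010 = 2
0xB = 000001011
→ OR → 000001011 = 11
107 = 001101011
→ AND → 000001011 = 11
0x14D = 101001101
→ OR → 101001111 = 335

335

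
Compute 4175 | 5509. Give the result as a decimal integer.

4175 = 1000001001111
5509 = 1010110000101
 OR → 1010111001111 = 5583

5583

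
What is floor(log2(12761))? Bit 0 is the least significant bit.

12761 = 11000111011001
The topmost 1 is at position 13 (since 2^13 = 8192 ≤ 12761 < 16384).

13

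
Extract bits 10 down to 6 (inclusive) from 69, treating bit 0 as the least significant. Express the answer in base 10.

v = 00001000101
Shift right by 6: 00001
Mask low 5 bits: 00001 = 1

1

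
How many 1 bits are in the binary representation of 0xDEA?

8

0xDEA = 110111101010
Count the 1s: 1 + 1 + 1 + 1 + 1 + 1 + 1 + 1 = 8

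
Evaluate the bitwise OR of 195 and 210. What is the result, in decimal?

195 = 11000011
210 = 11010010
 OR → 11010011 = 211

211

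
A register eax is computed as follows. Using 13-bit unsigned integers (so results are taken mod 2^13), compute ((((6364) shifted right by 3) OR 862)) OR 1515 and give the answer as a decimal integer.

6364 = 1100011011100
→ shifted right by 3 → 0001100011011 = 795
862 = 0001101011110
→ OR → 0001101011111 = 863
1515 = 0010111101011
→ OR → 0011111111111 = 2047

2047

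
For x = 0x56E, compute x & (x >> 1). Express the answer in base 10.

x = 10101101110 = 1390
x>>1 = 01010110111
AND  = 00000100110 = 38
(x & (x >> 1) has a 1 wherever x has two consecutive 1 bits.)

38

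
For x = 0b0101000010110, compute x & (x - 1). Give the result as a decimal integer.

2580

x = 101000010110 = 2582
x - 1 = 101000010101
AND   = 101000010100 = 2580
(x & (x - 1) clears the lowest set bit of x.)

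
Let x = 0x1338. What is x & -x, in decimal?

x = 1001100111000 = 4920
-x (two's complement) = …0110011001000
AND   = 0000000001000 = 8
(x & -x isolates the lowest set bit of x.)

8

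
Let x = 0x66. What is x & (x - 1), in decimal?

x = 1100110 = 102
x - 1 = 1100101
AND   = 1100100 = 100
(x & (x - 1) clears the lowest set bit of x.)

100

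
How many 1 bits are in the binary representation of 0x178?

5

0x178 = 101111000
Count the 1s: 1 + 1 + 1 + 1 + 1 = 5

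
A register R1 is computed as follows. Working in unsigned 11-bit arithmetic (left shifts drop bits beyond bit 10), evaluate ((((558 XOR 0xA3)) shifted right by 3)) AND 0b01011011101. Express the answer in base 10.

558 = 01000101110
0xA3 = 00010100011
→ XOR → 01010001101 = 653
→ shifted right by 3 → 00001010001 = 81
0b01011011101 = 01011011101
→ AND → 00001010001 = 81

81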